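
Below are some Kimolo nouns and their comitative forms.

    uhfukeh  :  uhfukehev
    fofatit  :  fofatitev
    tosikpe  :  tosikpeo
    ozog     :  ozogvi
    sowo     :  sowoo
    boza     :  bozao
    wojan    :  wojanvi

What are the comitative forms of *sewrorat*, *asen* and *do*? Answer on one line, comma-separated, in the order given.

sewroratev, asenvi, doo

The pattern is voicing of the final sound: -ev when the stem ends in a voiceless consonant (*uhfukeh*, *fofatit*); -vi when the stem ends in a voiced consonant (*ozog*, *wojan*); -o when the stem ends in a vowel (*tosikpe*, *sowo*, *boza*).
*sewrorat*: final sound = /t/, a voiceless consonant → -ev → *sewroratev*.
Since the final sound of *asen* is /n/ (a voiced consonant), it takes -vi, giving *asenvi*.
*do*: final sound = /o/, a vowel → -o → *doo*.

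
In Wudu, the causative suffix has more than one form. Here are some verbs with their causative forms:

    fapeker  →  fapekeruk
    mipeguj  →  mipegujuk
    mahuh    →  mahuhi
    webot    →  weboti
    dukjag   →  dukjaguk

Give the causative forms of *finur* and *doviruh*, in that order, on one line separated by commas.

finuruk, doviruhi

The suffix is conditioned by the final consonant: -i when the stem ends in a voiceless consonant (*mahuh*, *webot*); -uk when the stem ends in a voiced consonant (*fapeker*, *mipeguj*, *dukjag*).
Since the final consonant of *finur* is /r/ (voiced), it takes -uk, giving *finuruk*.
*doviruh* — final consonant /h/ (voiceless) → -i → *doviruhi*.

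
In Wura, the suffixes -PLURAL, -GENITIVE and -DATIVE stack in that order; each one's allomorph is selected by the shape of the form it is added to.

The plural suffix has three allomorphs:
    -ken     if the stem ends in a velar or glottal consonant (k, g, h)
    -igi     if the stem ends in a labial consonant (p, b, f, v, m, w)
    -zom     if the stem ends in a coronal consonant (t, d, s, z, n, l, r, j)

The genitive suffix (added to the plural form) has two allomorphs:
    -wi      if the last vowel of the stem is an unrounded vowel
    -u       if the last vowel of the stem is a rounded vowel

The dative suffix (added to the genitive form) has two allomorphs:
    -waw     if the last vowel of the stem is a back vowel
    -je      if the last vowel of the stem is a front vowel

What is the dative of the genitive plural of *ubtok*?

ubtokkenwije

Since the final consonant of *ubtok* is /k/ (velar/glottal), it takes -ken, giving *ubtokken*.
The last vowel of the plural form *ubtokken* is /e/, which is an unrounded vowel, so the genitive suffix is -wi, giving *ubtokkenwi*.
The genitive form *ubtokkenwi* — last vowel /i/ (a front vowel) → -je → *ubtokkenwije*.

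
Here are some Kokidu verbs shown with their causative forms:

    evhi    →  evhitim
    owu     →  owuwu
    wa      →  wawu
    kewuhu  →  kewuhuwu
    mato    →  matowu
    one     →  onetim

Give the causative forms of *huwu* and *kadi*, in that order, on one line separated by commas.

Looking at the last vowel of each stem: -tim when the last vowel of the stem is a front vowel (*evhi*, *one*); -wu when the last vowel of the stem is a back vowel (*owu*, *wa*, *kewuhu*, *mato*).
Since the last vowel of *huwu* is /u/ (a back vowel), it takes -wu, giving *huwuwu*.
*kadi* — last vowel /i/ (a front vowel) → -tim → *kaditim*.

huwuwu, kaditim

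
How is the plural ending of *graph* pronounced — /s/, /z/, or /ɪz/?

The stem *graph* ends in a voiceless non-sibilant consonant.
The plural suffix surfaces as /ɪz/ after sibilants, /s/ after other voiceless consonants, and /z/ after other voiced sounds.
So the plural -s on *graph* is pronounced /s/.

/s/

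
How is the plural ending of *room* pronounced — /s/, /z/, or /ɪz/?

The stem *room* ends in a voiced non-sibilant sound.
The plural suffix surfaces as /ɪz/ after sibilants, /s/ after other voiceless consonants, and /z/ after other voiced sounds.
So the plural -s on *room* is pronounced /z/.

/z/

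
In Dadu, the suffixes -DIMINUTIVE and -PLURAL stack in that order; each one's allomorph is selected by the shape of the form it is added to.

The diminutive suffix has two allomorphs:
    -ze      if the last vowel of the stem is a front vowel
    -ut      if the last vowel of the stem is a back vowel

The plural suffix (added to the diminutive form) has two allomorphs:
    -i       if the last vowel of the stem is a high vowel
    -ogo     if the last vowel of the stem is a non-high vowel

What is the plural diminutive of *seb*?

*seb*: last vowel = /e/, a front vowel → -ze → *sebze*.
Since the last vowel of the diminutive form *sebze* is /e/ (a non-high vowel), it takes -ogo, giving *sebzeogo*.

sebzeogo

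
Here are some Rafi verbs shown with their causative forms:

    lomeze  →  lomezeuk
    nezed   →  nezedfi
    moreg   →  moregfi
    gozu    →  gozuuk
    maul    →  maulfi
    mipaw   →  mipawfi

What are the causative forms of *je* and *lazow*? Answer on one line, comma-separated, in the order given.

The suffix is conditioned by the final sound: -fi when the stem ends in a consonant (*nezed*, *moreg*, *maul*, *mipaw*); -uk when the stem ends in a vowel (*lomeze*, *gozu*).
*je* — final sound /e/ (a vowel) → -uk → *jeuk*.
The final sound of *lazow* is /w/, which is a consonant, so the suffix is -fi, giving *lazowfi*.

jeuk, lazowfi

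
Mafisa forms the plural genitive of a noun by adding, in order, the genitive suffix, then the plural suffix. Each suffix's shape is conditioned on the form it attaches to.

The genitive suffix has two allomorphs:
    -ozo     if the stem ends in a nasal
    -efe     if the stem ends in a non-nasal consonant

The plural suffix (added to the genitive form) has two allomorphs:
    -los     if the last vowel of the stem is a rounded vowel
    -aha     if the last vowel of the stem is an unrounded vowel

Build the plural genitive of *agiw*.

Since the final consonant of *agiw* is /w/ (non-nasal), it takes -efe, giving *agiwefe*.
The genitive form *agiwefe*: last vowel = /e/, an unrounded vowel → -aha → *agiwefeaha*.

agiwefeaha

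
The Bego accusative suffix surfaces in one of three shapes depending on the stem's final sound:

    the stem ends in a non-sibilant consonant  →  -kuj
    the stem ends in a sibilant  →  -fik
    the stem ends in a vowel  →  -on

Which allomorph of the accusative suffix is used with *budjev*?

*budjev*: final sound = /v/, a non-sibilant consonant → -kuj.

-kuj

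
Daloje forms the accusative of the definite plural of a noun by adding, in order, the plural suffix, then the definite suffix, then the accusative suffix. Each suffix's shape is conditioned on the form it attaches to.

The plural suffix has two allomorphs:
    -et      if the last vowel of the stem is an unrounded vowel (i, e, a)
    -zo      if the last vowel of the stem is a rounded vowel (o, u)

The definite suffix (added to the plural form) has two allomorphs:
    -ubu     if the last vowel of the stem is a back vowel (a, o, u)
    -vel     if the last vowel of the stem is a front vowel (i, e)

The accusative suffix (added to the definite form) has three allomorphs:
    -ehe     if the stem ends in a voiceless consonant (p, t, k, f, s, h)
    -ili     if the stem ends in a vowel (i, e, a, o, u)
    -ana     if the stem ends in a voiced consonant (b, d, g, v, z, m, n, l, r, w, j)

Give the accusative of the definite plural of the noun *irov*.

*irov* — last vowel /o/ (a rounded vowel) → -zo → *irovzo*.
The last vowel of the plural form *irovzo* is /o/, which is a back vowel, so the definite suffix is -ubu, giving *irovzoubu*.
The definite form *irovzoubu*: final sound = /u/, a vowel → -ili → *irovzoubuili*.

irovzoubuili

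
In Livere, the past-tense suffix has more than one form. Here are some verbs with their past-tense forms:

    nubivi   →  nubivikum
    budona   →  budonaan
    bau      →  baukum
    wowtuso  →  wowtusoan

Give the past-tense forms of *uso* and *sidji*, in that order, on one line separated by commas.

usoan, sidjikum

The alternation tracks the last vowel of the stem — -kum when the last vowel of the stem is a high vowel (*nubivi*, *bau*); -an when the last vowel of the stem is a non-high vowel (*budona*, *wowtuso*).
*uso*: last vowel = /o/, a non-high vowel → -an → *usoan*.
Since the last vowel of *sidji* is /i/ (a high vowel), it takes -kum, giving *sidjikum*.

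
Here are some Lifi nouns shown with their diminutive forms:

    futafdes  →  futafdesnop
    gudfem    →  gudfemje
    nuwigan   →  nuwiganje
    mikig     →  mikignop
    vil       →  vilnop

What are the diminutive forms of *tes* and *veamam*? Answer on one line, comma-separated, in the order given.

Looking at the final consonant of each stem: -je when the stem ends in a nasal (*gudfem*, *nuwigan*); -nop when the stem ends in a non-nasal consonant (*futafdes*, *mikig*, *vil*).
*tes* — final consonant /s/ (non-nasal) → -nop → *tesnop*.
Since the final consonant of *veamam* is /m/ (a nasal), it takes -je, giving *veamamje*.

tesnop, veamamje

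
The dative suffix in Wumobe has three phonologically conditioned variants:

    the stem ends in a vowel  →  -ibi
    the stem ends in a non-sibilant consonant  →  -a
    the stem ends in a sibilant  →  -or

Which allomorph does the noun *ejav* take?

-a

The final sound of *ejav* is /v/, which is a non-sibilant consonant, so the suffix is -a.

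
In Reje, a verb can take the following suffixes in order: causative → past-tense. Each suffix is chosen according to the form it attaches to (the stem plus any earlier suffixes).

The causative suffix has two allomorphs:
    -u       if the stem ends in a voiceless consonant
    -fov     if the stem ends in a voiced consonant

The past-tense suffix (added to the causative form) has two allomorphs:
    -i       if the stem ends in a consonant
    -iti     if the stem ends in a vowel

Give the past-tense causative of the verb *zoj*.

*zoj* — final consonant /j/ (voiced) → -fov → *zojfov*.
The causative form *zojfov*: final sound = /v/, a consonant → -i → *zojfovi*.

zojfovi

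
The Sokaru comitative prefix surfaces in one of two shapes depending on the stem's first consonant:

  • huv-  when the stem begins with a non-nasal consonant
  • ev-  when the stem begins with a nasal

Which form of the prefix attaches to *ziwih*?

huv-

*ziwih* — first consonant /z/ (non-nasal) → huv-.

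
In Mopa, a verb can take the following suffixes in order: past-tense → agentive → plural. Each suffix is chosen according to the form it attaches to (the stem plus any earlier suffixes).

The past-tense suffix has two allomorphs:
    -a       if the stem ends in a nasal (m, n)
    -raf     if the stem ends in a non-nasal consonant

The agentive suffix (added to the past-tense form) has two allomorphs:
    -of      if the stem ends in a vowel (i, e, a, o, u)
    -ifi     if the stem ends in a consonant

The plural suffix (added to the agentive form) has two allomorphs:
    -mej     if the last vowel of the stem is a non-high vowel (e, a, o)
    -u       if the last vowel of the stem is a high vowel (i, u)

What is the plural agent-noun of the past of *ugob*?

*ugob* — final consonant /b/ (non-nasal) → -raf → *ugobraf*.
Since the final sound of the past-tense form *ugobraf* is /f/ (a consonant), it takes -ifi, giving *ugobrafifi*.
The agentive form *ugobrafifi*: last vowel = /i/, a high vowel → -u → *ugobrafifiu*.

ugobrafifiu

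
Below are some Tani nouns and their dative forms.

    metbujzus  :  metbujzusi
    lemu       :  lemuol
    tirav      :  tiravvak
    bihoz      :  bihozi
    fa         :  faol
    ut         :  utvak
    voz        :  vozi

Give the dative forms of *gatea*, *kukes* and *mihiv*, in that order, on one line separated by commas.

The pattern is sibilance of the final sound: -i when the stem ends in a sibilant (*metbujzus*, *bihoz*, *voz*); -vak when the stem ends in a non-sibilant consonant (*tirav*, *ut*); -ol when the stem ends in a vowel (*lemu*, *fa*).
The final sound of *gatea* is /a/, which is a vowel, so the suffix is -ol, giving *gateaol*.
The final sound of *kukes* is /s/, which is a sibilant, so the suffix is -i, giving *kukesi*.
Since the final sound of *mihiv* is /v/ (a non-sibilant consonant), it takes -vak, giving *mihivvak*.

gateaol, kukesi, mihivvak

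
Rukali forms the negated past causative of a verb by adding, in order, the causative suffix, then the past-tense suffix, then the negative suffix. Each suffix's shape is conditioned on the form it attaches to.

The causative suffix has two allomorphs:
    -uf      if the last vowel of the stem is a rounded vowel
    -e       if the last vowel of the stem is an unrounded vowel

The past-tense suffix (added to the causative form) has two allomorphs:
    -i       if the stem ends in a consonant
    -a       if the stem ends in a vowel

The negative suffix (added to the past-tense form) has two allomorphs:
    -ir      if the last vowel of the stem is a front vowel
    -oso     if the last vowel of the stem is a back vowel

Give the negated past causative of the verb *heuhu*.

*heuhu* — last vowel /u/ (a rounded vowel) → -uf → *heuhuuf*.
The causative form *heuhuuf* — final sound /f/ (a consonant) → -i → *heuhuufi*.
The last vowel of the past-tense form *heuhuufi* is /i/, which is a front vowel, so the negative suffix is -ir, giving *heuhuufiir*.

heuhuufiir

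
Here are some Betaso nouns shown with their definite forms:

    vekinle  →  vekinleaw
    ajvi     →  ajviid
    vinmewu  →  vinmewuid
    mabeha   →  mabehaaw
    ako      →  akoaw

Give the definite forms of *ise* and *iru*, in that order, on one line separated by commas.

The alternation tracks the last vowel of the stem — -id when the last vowel of the stem is a high vowel (*ajvi*, *vinmewu*); -aw when the last vowel of the stem is a non-high vowel (*vekinle*, *mabeha*, *ako*).
The last vowel of *ise* is /e/, which is a non-high vowel, so the suffix is -aw, giving *iseaw*.
*iru*: last vowel = /u/, a high vowel → -id → *iruid*.

iseaw, iruid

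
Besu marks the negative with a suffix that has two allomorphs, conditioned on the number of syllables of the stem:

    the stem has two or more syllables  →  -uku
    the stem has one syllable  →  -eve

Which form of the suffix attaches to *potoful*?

-uku

With 3 syllables, *potoful* takes -uku.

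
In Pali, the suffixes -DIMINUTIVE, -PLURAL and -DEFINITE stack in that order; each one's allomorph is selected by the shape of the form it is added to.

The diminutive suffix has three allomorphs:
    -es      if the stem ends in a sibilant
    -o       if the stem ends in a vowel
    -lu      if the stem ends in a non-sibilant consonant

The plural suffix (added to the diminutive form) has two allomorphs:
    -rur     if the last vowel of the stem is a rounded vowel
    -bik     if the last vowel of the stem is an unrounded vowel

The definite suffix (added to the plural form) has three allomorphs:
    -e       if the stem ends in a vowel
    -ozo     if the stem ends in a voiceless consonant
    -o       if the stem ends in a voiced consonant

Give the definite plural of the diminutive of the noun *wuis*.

wuisesbikozo

The final sound of *wuis* is /s/, which is a sibilant, so the diminutive suffix is -es, giving *wuises*.
The diminutive form *wuises*: last vowel = /e/, an unrounded vowel → -bik → *wuisesbik*.
Since the final sound of the plural form *wuisesbik* is /k/ (a voiceless consonant), it takes -ozo, giving *wuisesbikozo*.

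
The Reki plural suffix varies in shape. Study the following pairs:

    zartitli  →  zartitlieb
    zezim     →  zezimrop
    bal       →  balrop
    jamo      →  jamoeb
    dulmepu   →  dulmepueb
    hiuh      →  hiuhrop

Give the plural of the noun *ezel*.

ezelrop

The alternation tracks the final sound of the stem — -rop when the stem ends in a consonant (*zezim*, *bal*, *hiuh*); -eb when the stem ends in a vowel (*zartitli*, *jamo*, *dulmepu*).
Since the final sound of *ezel* is /l/ (a consonant), it takes -rop, giving *ezelrop*.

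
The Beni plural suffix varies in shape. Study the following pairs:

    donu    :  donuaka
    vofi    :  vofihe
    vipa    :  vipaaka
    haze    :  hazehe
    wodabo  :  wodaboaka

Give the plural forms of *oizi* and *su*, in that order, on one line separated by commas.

oizihe, suaka

Looking at the last vowel of each stem: -he when the last vowel of the stem is a front vowel (*vofi*, *haze*); -aka when the last vowel of the stem is a back vowel (*donu*, *vipa*, *wodabo*).
*oizi*: last vowel = /i/, a front vowel → -he → *oizihe*.
Since the last vowel of *su* is /u/ (a back vowel), it takes -aka, giving *suaka*.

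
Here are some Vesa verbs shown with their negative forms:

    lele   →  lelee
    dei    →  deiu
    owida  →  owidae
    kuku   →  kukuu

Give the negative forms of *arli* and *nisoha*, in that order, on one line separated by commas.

Looking at the last vowel of each stem: -u when the last vowel of the stem is a high vowel (*dei*, *kuku*); -e when the last vowel of the stem is a non-high vowel (*lele*, *owida*).
*arli* — last vowel /i/ (a high vowel) → -u → *arliu*.
Since the last vowel of *nisoha* is /a/ (a non-high vowel), it takes -e, giving *nisohae*.

arliu, nisohae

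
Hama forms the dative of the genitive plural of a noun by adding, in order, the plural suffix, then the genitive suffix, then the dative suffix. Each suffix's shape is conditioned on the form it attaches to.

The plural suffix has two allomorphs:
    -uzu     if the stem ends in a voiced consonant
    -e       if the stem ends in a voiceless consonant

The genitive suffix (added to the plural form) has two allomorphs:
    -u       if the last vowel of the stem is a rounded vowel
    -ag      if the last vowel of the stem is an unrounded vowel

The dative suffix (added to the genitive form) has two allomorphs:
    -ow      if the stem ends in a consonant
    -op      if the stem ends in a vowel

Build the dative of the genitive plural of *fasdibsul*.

fasdibsuluzuuop

The final consonant of *fasdibsul* is /l/, which is voiced, so the plural suffix is -uzu, giving *fasdibsuluzu*.
Since the last vowel of the plural form *fasdibsuluzu* is /u/ (a rounded vowel), it takes -u, giving *fasdibsuluzuu*.
Since the final sound of the genitive form *fasdibsuluzuu* is /u/ (a vowel), it takes -op, giving *fasdibsuluzuuop*.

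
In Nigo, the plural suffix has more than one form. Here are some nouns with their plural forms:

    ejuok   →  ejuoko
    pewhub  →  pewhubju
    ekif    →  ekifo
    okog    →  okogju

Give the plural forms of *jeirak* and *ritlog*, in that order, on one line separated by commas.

jeirako, ritlogju

The alternation tracks the final consonant of the stem — -o when the stem ends in a voiceless consonant (*ejuok*, *ekif*); -ju when the stem ends in a voiced consonant (*pewhub*, *okog*).
*jeirak* — final consonant /k/ (voiceless) → -o → *jeirako*.
The final consonant of *ritlog* is /g/, which is voiced, so the suffix is -ju, giving *ritlogju*.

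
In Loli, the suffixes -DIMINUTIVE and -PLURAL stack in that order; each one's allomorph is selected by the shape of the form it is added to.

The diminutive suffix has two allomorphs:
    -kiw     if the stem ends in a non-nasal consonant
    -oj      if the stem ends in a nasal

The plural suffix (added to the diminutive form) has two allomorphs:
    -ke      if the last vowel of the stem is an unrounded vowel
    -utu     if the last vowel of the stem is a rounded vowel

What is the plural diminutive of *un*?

Since the final consonant of *un* is /n/ (a nasal), it takes -oj, giving *unoj*.
The diminutive form *unoj*: last vowel = /o/, a rounded vowel → -utu → *unojutu*.

unojutu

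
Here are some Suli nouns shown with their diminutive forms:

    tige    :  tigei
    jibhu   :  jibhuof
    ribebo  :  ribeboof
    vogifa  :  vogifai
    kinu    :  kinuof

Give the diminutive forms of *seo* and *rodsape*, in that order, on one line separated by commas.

seoof, rodsapei

The suffix is conditioned by the last vowel: -of when the last vowel of the stem is a rounded vowel (*jibhu*, *ribebo*, *kinu*); -i when the last vowel of the stem is an unrounded vowel (*tige*, *vogifa*).
The last vowel of *seo* is /o/, which is a rounded vowel, so the suffix is -of, giving *seoof*.
Since the last vowel of *rodsape* is /e/ (an unrounded vowel), it takes -i, giving *rodsapei*.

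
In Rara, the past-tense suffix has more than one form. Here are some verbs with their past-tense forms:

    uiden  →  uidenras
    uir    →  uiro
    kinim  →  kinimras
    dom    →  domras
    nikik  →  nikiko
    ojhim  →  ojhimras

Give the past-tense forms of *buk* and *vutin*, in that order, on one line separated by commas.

The suffix is conditioned by the final consonant: -ras when the stem ends in a nasal (*uiden*, *kinim*, *dom*, *ojhim*); -o when the stem ends in a non-nasal consonant (*uir*, *nikik*).
*buk*: final consonant = /k/, non-nasal → -o → *buko*.
The final consonant of *vutin* is /n/, which is a nasal, so the suffix is -ras, giving *vutinras*.

buko, vutinras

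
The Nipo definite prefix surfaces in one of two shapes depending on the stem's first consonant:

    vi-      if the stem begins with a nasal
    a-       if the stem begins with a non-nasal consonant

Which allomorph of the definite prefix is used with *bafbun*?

a-

The first consonant of *bafbun* is /b/, which is non-nasal, so the prefix is a-.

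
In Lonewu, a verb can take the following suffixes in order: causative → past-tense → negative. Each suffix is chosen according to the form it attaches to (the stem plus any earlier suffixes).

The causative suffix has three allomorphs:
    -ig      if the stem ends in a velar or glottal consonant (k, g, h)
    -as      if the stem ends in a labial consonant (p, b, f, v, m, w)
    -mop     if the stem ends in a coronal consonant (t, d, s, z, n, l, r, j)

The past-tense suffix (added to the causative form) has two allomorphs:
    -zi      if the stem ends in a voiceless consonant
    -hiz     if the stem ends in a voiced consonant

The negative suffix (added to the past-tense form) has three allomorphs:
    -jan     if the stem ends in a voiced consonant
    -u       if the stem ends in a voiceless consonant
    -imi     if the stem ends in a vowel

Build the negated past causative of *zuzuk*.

zuzukighizjan

*zuzuk* — final consonant /k/ (velar/glottal) → -ig → *zuzukig*.
The causative form *zuzukig*: final consonant = /g/, voiced → -hiz → *zuzukighiz*.
The final sound of the past-tense form *zuzukighiz* is /z/, which is a voiced consonant, so the negative suffix is -jan, giving *zuzukighizjan*.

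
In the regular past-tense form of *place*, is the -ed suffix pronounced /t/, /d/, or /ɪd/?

/t/

The stem *place* ends in a voiceless consonant other than /t/.
The -ed suffix is realized as /ɪd/ after /t, d/; as /t/ after other voiceless consonants; and as /d/ after other voiced sounds.
So -ed on *place* is pronounced /t/.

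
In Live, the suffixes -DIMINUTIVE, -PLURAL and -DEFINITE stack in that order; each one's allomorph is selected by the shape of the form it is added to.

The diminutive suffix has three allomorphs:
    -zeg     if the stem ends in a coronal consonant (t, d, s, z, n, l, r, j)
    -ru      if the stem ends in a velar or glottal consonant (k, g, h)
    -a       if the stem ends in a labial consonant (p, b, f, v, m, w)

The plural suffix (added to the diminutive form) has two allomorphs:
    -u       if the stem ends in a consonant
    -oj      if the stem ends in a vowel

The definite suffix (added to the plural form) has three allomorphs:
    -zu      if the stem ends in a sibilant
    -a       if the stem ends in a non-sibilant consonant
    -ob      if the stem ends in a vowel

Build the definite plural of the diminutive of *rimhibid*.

*rimhibid* — final consonant /d/ (coronal) → -zeg → *rimhibidzeg*.
Since the final sound of the diminutive form *rimhibidzeg* is /g/ (a consonant), it takes -u, giving *rimhibidzegu*.
Since the final sound of the plural form *rimhibidzegu* is /u/ (a vowel), it takes -ob, giving *rimhibidzeguob*.

rimhibidzeguob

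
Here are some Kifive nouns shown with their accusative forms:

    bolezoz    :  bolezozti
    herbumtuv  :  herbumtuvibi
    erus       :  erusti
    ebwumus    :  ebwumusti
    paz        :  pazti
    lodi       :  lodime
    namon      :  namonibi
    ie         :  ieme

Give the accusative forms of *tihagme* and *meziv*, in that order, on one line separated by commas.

tihagmeme, mezivibi

The pattern is sibilance of the final sound: -ti when the stem ends in a sibilant (*bolezoz*, *erus*, *ebwumus*, *paz*); -ibi when the stem ends in a non-sibilant consonant (*herbumtuv*, *namon*); -me when the stem ends in a vowel (*lodi*, *ie*).
The final sound of *tihagme* is /e/, which is a vowel, so the suffix is -me, giving *tihagmeme*.
*meziv*: final sound = /v/, a non-sibilant consonant → -ibi → *mezivibi*.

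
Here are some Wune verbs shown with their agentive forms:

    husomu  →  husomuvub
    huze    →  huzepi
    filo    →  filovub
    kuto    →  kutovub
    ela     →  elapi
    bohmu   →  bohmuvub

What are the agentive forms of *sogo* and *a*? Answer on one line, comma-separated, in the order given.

sogovub, api

The pattern is rounding harmony: -vub when the last vowel of the stem is a rounded vowel (*husomu*, *filo*, *kuto*, *bohmu*); -pi when the last vowel of the stem is an unrounded vowel (*huze*, *ela*).
*sogo*: last vowel = /o/, a rounded vowel → -vub → *sogovub*.
The last vowel of *a* is /a/, which is an unrounded vowel, so the suffix is -pi, giving *api*.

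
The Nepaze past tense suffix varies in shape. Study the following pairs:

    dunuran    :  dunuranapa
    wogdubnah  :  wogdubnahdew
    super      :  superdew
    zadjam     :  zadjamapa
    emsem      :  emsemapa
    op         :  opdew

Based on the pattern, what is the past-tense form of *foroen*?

Looking at the final consonant of each stem: -apa when the stem ends in a nasal (*dunuran*, *zadjam*, *emsem*); -dew when the stem ends in a non-nasal consonant (*wogdubnah*, *super*, *op*).
*foroen*: final consonant = /n/, a nasal → -apa → *foroenapa*.

foroenapa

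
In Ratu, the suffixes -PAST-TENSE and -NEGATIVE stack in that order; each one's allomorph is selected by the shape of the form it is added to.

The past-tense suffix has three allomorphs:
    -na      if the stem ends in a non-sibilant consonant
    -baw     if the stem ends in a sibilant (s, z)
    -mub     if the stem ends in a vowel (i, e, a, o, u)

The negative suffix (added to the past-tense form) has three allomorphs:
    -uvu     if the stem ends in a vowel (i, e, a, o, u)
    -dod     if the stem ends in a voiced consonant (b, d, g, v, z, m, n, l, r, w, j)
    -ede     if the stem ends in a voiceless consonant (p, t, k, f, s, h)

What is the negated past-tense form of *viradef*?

*viradef*: final sound = /f/, a non-sibilant consonant → -na → *viradefna*.
The final sound of the past-tense form *viradefna* is /a/, which is a vowel, so the negative suffix is -uvu, giving *viradefnauvu*.

viradefnauvu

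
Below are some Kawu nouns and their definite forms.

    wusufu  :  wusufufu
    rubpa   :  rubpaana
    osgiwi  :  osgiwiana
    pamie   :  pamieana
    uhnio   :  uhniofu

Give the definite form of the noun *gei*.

geiana

The suffix is conditioned by the last vowel: -fu when the last vowel of the stem is a rounded vowel (*wusufu*, *uhnio*); -ana when the last vowel of the stem is an unrounded vowel (*rubpa*, *osgiwi*, *pamie*).
Since the last vowel of *gei* is /i/ (an unrounded vowel), it takes -ana, giving *geiana*.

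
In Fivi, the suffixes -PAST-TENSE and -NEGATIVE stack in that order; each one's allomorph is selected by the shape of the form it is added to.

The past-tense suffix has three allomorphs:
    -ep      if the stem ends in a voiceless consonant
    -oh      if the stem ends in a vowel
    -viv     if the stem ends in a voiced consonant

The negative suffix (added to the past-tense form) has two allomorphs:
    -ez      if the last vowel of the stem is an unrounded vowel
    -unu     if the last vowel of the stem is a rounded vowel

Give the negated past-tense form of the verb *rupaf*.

rupafepez

*rupaf* — final sound /f/ (a voiceless consonant) → -ep → *rupafep*.
Since the last vowel of the past-tense form *rupafep* is /e/ (an unrounded vowel), it takes -ez, giving *rupafepez*.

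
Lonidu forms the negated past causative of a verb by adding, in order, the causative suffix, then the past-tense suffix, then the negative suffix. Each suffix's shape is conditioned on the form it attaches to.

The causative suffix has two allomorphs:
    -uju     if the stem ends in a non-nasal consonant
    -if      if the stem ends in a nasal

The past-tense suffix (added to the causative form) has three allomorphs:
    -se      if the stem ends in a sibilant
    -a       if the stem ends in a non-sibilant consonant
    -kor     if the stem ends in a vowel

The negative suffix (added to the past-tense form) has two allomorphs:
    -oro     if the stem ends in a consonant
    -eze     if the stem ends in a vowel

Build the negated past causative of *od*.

Since the final consonant of *od* is /d/ (non-nasal), it takes -uju, giving *oduju*.
The causative form *oduju*: final sound = /u/, a vowel → -kor → *odujukor*.
The final sound of the past-tense form *odujukor* is /r/, which is a consonant, so the negative suffix is -oro, giving *odujukororo*.

odujukororo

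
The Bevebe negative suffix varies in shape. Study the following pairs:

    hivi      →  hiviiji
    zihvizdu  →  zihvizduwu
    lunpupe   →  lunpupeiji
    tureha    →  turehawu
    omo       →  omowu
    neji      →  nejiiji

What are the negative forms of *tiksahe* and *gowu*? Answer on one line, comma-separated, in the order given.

Looking at the last vowel of each stem: -iji when the last vowel of the stem is a front vowel (*hivi*, *lunpupe*, *neji*); -wu when the last vowel of the stem is a back vowel (*zihvizdu*, *tureha*, *omo*).
The last vowel of *tiksahe* is /e/, which is a front vowel, so the suffix is -iji, giving *tiksaheiji*.
Since the last vowel of *gowu* is /u/ (a back vowel), it takes -wu, giving *gowuwu*.

tiksaheiji, gowuwu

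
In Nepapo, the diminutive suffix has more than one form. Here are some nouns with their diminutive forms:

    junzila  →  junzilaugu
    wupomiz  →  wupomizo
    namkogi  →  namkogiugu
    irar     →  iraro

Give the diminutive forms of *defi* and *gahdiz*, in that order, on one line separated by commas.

defiugu, gahdizo

The suffix is conditioned by the final sound: -o when the stem ends in a consonant (*wupomiz*, *irar*); -ugu when the stem ends in a vowel (*junzila*, *namkogi*).
*defi*: final sound = /i/, a vowel → -ugu → *defiugu*.
*gahdiz* — final sound /z/ (a consonant) → -o → *gahdizo*.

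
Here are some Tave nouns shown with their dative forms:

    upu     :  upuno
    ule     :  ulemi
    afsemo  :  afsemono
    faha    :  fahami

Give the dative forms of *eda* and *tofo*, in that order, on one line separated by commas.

The alternation tracks the last vowel of the stem — -no when the last vowel of the stem is a rounded vowel (*upu*, *afsemo*); -mi when the last vowel of the stem is an unrounded vowel (*ule*, *faha*).
*eda* — last vowel /a/ (an unrounded vowel) → -mi → *edami*.
*tofo* — last vowel /o/ (a rounded vowel) → -no → *tofono*.

edami, tofono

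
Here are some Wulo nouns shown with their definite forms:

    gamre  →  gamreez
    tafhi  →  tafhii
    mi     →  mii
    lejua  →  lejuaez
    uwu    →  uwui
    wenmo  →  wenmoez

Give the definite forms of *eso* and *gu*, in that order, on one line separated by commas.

The pattern is height harmony: -i when the last vowel of the stem is a high vowel (*tafhi*, *mi*, *uwu*); -ez when the last vowel of the stem is a non-high vowel (*gamre*, *lejua*, *wenmo*).
*eso* — last vowel /o/ (a non-high vowel) → -ez → *esoez*.
*gu*: last vowel = /u/, a high vowel → -i → *gui*.

esoez, gui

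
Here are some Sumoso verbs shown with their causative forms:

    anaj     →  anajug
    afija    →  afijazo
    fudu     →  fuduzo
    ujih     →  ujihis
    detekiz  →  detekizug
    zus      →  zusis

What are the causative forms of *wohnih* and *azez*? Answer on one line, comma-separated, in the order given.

wohnihis, azezug

The alternation tracks the final sound of the stem — -is when the stem ends in a voiceless consonant (*ujih*, *zus*); -ug when the stem ends in a voiced consonant (*anaj*, *detekiz*); -zo when the stem ends in a vowel (*afija*, *fudu*).
*wohnih*: final sound = /h/, a voiceless consonant → -is → *wohnihis*.
*azez*: final sound = /z/, a voiced consonant → -ug → *azezug*.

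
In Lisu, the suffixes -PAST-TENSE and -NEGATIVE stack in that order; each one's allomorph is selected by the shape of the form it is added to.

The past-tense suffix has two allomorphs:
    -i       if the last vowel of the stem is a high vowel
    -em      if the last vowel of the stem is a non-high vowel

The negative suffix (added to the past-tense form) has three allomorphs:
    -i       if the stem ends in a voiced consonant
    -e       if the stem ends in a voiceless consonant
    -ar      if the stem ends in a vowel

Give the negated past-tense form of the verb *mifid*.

mifidiar

The last vowel of *mifid* is /i/, which is a high vowel, so the past-tense suffix is -i, giving *mifidi*.
The past-tense form *mifidi*: final sound = /i/, a vowel → -ar → *mifidiar*.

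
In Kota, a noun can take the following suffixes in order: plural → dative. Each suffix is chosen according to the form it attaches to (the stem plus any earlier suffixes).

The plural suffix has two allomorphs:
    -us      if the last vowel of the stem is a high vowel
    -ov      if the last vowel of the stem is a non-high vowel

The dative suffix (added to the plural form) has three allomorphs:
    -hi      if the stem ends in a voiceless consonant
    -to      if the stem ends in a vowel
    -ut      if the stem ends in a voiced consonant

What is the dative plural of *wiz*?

Since the last vowel of *wiz* is /i/ (a high vowel), it takes -us, giving *wizus*.
The plural form *wizus*: final sound = /s/, a voiceless consonant → -hi → *wizushi*.

wizushi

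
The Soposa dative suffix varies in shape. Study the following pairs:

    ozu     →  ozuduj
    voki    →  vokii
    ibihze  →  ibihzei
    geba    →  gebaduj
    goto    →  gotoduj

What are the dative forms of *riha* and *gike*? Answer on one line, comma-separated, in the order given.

rihaduj, gikei

Looking at the last vowel of each stem: -i when the last vowel of the stem is a front vowel (*voki*, *ibihze*); -duj when the last vowel of the stem is a back vowel (*ozu*, *geba*, *goto*).
*riha*: last vowel = /a/, a back vowel → -duj → *rihaduj*.
*gike*: last vowel = /e/, a front vowel → -i → *gikei*.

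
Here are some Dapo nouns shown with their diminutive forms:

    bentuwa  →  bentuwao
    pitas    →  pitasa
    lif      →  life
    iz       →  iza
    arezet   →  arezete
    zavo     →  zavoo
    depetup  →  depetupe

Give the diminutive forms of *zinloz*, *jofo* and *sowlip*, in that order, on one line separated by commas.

zinloza, jofoo, sowlipe

The pattern is sibilance of the final sound: -a when the stem ends in a sibilant (*pitas*, *iz*); -e when the stem ends in a non-sibilant consonant (*lif*, *arezet*, *depetup*); -o when the stem ends in a vowel (*bentuwa*, *zavo*).
The final sound of *zinloz* is /z/, which is a sibilant, so the suffix is -a, giving *zinloza*.
The final sound of *jofo* is /o/, which is a vowel, so the suffix is -o, giving *jofoo*.
The final sound of *sowlip* is /p/, which is a non-sibilant consonant, so the suffix is -e, giving *sowlipe*.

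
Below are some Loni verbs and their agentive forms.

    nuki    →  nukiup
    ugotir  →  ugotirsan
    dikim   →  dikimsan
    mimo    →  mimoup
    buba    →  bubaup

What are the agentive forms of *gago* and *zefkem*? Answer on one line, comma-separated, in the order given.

The suffix is conditioned by the final sound: -san when the stem ends in a consonant (*ugotir*, *dikim*); -up when the stem ends in a vowel (*nuki*, *mimo*, *buba*).
The final sound of *gago* is /o/, which is a vowel, so the suffix is -up, giving *gagoup*.
Since the final sound of *zefkem* is /m/ (a consonant), it takes -san, giving *zefkemsan*.

gagoup, zefkemsan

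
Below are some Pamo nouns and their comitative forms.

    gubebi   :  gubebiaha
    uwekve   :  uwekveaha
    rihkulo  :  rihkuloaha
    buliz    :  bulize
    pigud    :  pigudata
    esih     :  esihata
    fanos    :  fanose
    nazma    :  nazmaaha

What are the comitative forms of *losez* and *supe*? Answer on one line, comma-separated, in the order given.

Looking at the final sound of each stem: -e when the stem ends in a sibilant (*buliz*, *fanos*); -ata when the stem ends in a non-sibilant consonant (*pigud*, *esih*); -aha when the stem ends in a vowel (*gubebi*, *uwekve*, *rihkulo*, *nazma*).
*losez*: final sound = /z/, a sibilant → -e → *loseze*.
*supe* — final sound /e/ (a vowel) → -aha → *supeaha*.

loseze, supeaha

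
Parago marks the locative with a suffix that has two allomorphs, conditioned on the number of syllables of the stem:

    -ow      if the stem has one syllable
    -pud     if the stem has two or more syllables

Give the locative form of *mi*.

*mi* has one syllable, so the suffix is -ow, giving *miow*.

miow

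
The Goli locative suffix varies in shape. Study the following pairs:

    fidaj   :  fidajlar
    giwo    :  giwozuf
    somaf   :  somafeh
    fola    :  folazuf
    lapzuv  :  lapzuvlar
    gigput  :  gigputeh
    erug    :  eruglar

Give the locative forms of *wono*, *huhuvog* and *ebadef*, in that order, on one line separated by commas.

wonozuf, huhuvoglar, ebadefeh

The suffix is conditioned by the final sound: -eh when the stem ends in a voiceless consonant (*somaf*, *gigput*); -lar when the stem ends in a voiced consonant (*fidaj*, *lapzuv*, *erug*); -zuf when the stem ends in a vowel (*giwo*, *fola*).
Since the final sound of *wono* is /o/ (a vowel), it takes -zuf, giving *wonozuf*.
*huhuvog* — final sound /g/ (a voiced consonant) → -lar → *huhuvoglar*.
*ebadef*: final sound = /f/, a voiceless consonant → -eh → *ebadefeh*.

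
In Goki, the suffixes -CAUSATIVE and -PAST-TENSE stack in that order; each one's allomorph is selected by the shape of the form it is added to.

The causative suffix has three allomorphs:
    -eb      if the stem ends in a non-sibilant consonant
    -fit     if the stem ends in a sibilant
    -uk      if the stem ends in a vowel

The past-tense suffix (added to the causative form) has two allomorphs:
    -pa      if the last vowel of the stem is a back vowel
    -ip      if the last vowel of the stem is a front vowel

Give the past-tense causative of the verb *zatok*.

zatokebip

Since the final sound of *zatok* is /k/ (a non-sibilant consonant), it takes -eb, giving *zatokeb*.
Since the last vowel of the causative form *zatokeb* is /e/ (a front vowel), it takes -ip, giving *zatokebip*.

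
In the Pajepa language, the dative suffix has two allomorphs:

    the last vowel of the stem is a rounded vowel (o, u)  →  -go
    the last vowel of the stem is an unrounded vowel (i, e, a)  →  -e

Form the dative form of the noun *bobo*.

*bobo* — last vowel /o/ (a rounded vowel) → -go → *bobogo*.

bobogo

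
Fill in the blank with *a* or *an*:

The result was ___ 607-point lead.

a

The indefinite article is chosen by the initial *sound* of the following word, not its spelling.
The number *607* is spoken "six hundred …", beginning with /sɪks/ — a consonant sound.
So the article is *a*: The result was a 607-point lead.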